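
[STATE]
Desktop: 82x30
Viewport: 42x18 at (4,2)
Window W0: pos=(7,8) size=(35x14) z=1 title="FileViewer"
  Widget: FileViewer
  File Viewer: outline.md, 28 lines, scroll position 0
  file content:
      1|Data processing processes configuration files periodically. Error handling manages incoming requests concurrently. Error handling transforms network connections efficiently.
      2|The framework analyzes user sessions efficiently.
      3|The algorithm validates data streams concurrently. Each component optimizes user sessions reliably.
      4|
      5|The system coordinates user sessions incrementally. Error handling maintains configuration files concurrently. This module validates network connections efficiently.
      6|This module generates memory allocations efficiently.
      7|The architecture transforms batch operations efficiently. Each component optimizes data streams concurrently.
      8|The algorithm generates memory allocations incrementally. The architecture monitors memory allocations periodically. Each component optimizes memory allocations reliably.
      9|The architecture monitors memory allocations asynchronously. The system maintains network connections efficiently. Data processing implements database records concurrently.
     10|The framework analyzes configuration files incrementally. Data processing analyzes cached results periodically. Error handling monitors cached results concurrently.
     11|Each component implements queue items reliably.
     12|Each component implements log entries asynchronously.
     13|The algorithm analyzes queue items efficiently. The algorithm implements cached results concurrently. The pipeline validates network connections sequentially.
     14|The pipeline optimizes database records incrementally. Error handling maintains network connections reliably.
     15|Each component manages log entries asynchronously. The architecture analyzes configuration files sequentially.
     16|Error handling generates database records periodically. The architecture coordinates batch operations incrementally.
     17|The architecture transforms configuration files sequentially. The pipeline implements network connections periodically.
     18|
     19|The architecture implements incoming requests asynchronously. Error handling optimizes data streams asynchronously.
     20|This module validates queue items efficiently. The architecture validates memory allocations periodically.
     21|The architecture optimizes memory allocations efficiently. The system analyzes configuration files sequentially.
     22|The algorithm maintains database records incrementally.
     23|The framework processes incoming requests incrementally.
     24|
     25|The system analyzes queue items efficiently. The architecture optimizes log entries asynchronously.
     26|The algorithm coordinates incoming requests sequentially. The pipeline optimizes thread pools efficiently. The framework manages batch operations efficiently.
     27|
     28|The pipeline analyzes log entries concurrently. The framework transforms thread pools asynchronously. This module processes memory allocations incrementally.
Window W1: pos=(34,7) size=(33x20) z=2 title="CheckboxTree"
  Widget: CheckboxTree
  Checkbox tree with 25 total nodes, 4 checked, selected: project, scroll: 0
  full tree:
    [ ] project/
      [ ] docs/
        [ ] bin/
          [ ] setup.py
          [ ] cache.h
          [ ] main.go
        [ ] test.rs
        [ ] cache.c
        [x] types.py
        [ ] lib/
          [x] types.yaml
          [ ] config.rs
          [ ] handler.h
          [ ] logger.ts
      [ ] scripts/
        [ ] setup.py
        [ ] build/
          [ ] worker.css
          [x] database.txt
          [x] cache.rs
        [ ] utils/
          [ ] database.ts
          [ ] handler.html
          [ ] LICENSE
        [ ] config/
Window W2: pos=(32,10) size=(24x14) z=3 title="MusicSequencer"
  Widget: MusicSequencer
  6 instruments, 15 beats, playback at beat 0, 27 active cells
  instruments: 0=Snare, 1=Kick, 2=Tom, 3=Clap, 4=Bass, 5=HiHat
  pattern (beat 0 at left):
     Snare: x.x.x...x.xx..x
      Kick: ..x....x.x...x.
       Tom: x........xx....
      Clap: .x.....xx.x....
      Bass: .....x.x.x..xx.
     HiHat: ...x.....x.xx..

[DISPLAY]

                                          
                                          
                                          
                                          
                                          
                              ┏━━━━━━━━━━━
   ┏━━━━━━━━━━━━━━━━━━━━━━━━━━┃ CheckboxTr
   ┃ FileViewer               ┠───────────
   ┠────────────────────────┏━━━━━━━━━━━━━
   ┃Data processing processe┃ MusicSequenc
   ┃The framework analyzes u┠─────────────
   ┃The algorithm validates ┃      ▼123456
   ┃                        ┃ Snare█·█·█··
   ┃The system coordinates u┃  Kick··█····
   ┃This module generates me┃   Tom█······
   ┃The architecture transfo┃  Clap·█·····
   ┃The algorithm generates ┃  Bass·····█·
   ┃The architecture monitor┃ HiHat···█···


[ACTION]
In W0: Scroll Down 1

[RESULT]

                                          
                                          
                                          
                                          
                                          
                              ┏━━━━━━━━━━━
   ┏━━━━━━━━━━━━━━━━━━━━━━━━━━┃ CheckboxTr
   ┃ FileViewer               ┠───────────
   ┠────────────────────────┏━━━━━━━━━━━━━
   ┃The framework analyzes u┃ MusicSequenc
   ┃The algorithm validates ┠─────────────
   ┃                        ┃      ▼123456
   ┃The system coordinates u┃ Snare█·█·█··
   ┃This module generates me┃  Kick··█····
   ┃The architecture transfo┃   Tom█······
   ┃The algorithm generates ┃  Clap·█·····
   ┃The architecture monitor┃  Bass·····█·
   ┃The framework analyzes c┃ HiHat···█···


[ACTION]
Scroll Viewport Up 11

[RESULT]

                                          
                                          
                                          
                                          
                                          
                                          
                                          
                              ┏━━━━━━━━━━━
   ┏━━━━━━━━━━━━━━━━━━━━━━━━━━┃ CheckboxTr
   ┃ FileViewer               ┠───────────
   ┠────────────────────────┏━━━━━━━━━━━━━
   ┃The framework analyzes u┃ MusicSequenc
   ┃The algorithm validates ┠─────────────
   ┃                        ┃      ▼123456
   ┃The system coordinates u┃ Snare█·█·█··
   ┃This module generates me┃  Kick··█····
   ┃The architecture transfo┃   Tom█······
   ┃The algorithm generates ┃  Clap·█·····


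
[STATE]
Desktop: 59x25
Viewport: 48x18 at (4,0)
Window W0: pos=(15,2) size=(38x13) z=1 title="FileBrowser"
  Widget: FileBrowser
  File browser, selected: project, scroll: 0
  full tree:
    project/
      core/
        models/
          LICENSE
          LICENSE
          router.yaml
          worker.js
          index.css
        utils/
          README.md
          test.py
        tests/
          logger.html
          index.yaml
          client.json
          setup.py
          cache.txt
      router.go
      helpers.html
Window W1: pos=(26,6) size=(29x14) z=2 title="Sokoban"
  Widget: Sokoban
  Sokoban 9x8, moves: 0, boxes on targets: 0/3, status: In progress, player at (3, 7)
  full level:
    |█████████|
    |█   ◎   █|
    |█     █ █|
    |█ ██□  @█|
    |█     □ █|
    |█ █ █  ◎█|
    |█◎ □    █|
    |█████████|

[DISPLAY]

                                                
                                                
           ┏━━━━━━━━━━━━━━━━━━━━━━━━━━━━━━━━━━━━
           ┃ FileBrowser                        
           ┠────────────────────────────────────
           ┃> [-] project/                      
           ┃    [+] co┏━━━━━━━━━━━━━━━━━━━━━━━━━
           ┃    router┃ Sokoban                 
           ┃    helper┠─────────────────────────
           ┃          ┃█████████                
           ┃          ┃█   ◎   █                
           ┃          ┃█     █ █                
           ┃          ┃█ ██□  @█                
           ┃          ┃█     □ █                
           ┗━━━━━━━━━━┃█ █ █  ◎█                
                      ┃█◎ □    █                
                      ┃█████████                
                      ┃Moves: 0  0/3            


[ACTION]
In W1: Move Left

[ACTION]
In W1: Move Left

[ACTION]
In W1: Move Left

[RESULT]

                                                
                                                
           ┏━━━━━━━━━━━━━━━━━━━━━━━━━━━━━━━━━━━━
           ┃ FileBrowser                        
           ┠────────────────────────────────────
           ┃> [-] project/                      
           ┃    [+] co┏━━━━━━━━━━━━━━━━━━━━━━━━━
           ┃    router┃ Sokoban                 
           ┃    helper┠─────────────────────────
           ┃          ┃█████████                
           ┃          ┃█   ◎   █                
           ┃          ┃█     █ █                
           ┃          ┃█ ██□@  █                
           ┃          ┃█     □ █                
           ┗━━━━━━━━━━┃█ █ █  ◎█                
                      ┃█◎ □    █                
                      ┃█████████                
                      ┃Moves: 2  0/3            


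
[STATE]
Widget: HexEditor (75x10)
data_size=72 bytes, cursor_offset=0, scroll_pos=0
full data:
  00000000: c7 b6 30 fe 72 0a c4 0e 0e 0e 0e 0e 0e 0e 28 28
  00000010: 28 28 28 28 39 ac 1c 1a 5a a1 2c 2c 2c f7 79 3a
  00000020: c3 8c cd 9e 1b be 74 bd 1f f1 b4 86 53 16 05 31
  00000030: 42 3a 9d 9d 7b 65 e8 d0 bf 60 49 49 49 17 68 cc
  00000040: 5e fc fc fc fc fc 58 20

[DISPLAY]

00000000  C7 b6 30 fe 72 0a c4 0e  0e 0e 0e 0e 0e 0e 28 28  |..0.r.........
00000010  28 28 28 28 39 ac 1c 1a  5a a1 2c 2c 2c f7 79 3a  |((((9...Z.,,,.
00000020  c3 8c cd 9e 1b be 74 bd  1f f1 b4 86 53 16 05 31  |......t.....S.
00000030  42 3a 9d 9d 7b 65 e8 d0  bf 60 49 49 49 17 68 cc  |B:..{e...`III.
00000040  5e fc fc fc fc fc 58 20                           |^.....X       
                                                                           
                                                                           
                                                                           
                                                                           
                                                                           


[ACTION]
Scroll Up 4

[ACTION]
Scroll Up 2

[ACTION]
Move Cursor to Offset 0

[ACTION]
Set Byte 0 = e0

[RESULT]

00000000  E0 b6 30 fe 72 0a c4 0e  0e 0e 0e 0e 0e 0e 28 28  |..0.r.........
00000010  28 28 28 28 39 ac 1c 1a  5a a1 2c 2c 2c f7 79 3a  |((((9...Z.,,,.
00000020  c3 8c cd 9e 1b be 74 bd  1f f1 b4 86 53 16 05 31  |......t.....S.
00000030  42 3a 9d 9d 7b 65 e8 d0  bf 60 49 49 49 17 68 cc  |B:..{e...`III.
00000040  5e fc fc fc fc fc 58 20                           |^.....X       
                                                                           
                                                                           
                                                                           
                                                                           
                                                                           


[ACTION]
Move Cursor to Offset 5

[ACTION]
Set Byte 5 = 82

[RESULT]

00000000  e0 b6 30 fe 72 82 c4 0e  0e 0e 0e 0e 0e 0e 28 28  |..0.r.........
00000010  28 28 28 28 39 ac 1c 1a  5a a1 2c 2c 2c f7 79 3a  |((((9...Z.,,,.
00000020  c3 8c cd 9e 1b be 74 bd  1f f1 b4 86 53 16 05 31  |......t.....S.
00000030  42 3a 9d 9d 7b 65 e8 d0  bf 60 49 49 49 17 68 cc  |B:..{e...`III.
00000040  5e fc fc fc fc fc 58 20                           |^.....X       
                                                                           
                                                                           
                                                                           
                                                                           
                                                                           


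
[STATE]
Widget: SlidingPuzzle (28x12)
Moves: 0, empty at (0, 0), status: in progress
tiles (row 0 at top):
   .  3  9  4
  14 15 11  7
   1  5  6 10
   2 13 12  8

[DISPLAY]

┌────┬────┬────┬────┐       
│    │  3 │  9 │  4 │       
├────┼────┼────┼────┤       
│ 14 │ 15 │ 11 │  7 │       
├────┼────┼────┼────┤       
│  1 │  5 │  6 │ 10 │       
├────┼────┼────┼────┤       
│  2 │ 13 │ 12 │  8 │       
└────┴────┴────┴────┘       
Moves: 0                    
                            
                            


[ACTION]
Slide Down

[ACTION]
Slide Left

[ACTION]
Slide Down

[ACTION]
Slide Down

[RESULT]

┌────┬────┬────┬────┐       
│  3 │    │  9 │  4 │       
├────┼────┼────┼────┤       
│ 14 │ 15 │ 11 │  7 │       
├────┼────┼────┼────┤       
│  1 │  5 │  6 │ 10 │       
├────┼────┼────┼────┤       
│  2 │ 13 │ 12 │  8 │       
└────┴────┴────┴────┘       
Moves: 1                    
                            
                            


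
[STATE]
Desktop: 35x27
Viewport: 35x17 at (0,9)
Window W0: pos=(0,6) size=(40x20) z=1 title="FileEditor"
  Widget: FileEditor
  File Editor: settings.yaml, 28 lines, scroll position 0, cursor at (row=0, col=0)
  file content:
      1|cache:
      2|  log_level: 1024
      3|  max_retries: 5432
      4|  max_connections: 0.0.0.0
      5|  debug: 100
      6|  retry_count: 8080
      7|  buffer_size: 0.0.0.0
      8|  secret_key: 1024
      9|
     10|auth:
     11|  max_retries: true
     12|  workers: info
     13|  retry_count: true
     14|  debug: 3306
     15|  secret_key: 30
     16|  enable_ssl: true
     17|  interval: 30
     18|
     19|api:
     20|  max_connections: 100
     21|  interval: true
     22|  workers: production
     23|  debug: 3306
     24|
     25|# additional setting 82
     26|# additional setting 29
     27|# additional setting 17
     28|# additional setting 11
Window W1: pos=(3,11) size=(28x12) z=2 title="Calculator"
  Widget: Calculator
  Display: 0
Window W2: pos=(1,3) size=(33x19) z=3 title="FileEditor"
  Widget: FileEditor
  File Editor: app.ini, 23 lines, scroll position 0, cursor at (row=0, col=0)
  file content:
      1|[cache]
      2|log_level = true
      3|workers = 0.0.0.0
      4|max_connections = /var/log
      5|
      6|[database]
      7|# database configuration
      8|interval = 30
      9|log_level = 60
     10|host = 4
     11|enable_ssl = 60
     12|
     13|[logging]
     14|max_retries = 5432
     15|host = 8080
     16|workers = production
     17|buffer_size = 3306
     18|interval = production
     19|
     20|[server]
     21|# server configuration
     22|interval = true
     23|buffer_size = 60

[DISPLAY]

┃┃max_connections = /var/log    ░┃ 
┃┃                              ░┃ 
┃┃[database]                    ░┃ 
┃┃# database configuration      ░┃ 
┃┃interval = 30                 ░┃ 
┃┃log_level = 60                ░┃ 
┃┃host = 4                      ░┃ 
┃┃enable_ssl = 60               ░┃ 
┃┃                              ░┃ 
┃┃[logging]                     ░┃ 
┃┃max_retries = 5432            ░┃ 
┃┃host = 8080                   ▼┃ 
┃┗━━━━━━━━━━━━━━━━━━━━━━━━━━━━━━━┛ 
┃  ┗━━━━━━━━━━━━━━━━━━━━━━━━━━┛    
┃  secret_key: 30                  
┃  enable_ssl: true                
┗━━━━━━━━━━━━━━━━━━━━━━━━━━━━━━━━━━


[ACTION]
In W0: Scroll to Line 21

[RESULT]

┃┃max_connections = /var/log    ░┃ 
┃┃                              ░┃ 
┃┃[database]                    ░┃ 
┃┃# database configuration      ░┃ 
┃┃interval = 30                 ░┃ 
┃┃log_level = 60                ░┃ 
┃┃host = 4                      ░┃ 
┃┃enable_ssl = 60               ░┃ 
┃┃                              ░┃ 
┃┃[logging]                     ░┃ 
┃┃max_retries = 5432            ░┃ 
┃┃host = 8080                   ▼┃ 
┃┗━━━━━━━━━━━━━━━━━━━━━━━━━━━━━━━┛ 
┃# ┗━━━━━━━━━━━━━━━━━━━━━━━━━━┛    
┃# additional setting 17           
┃# additional setting 11           
┗━━━━━━━━━━━━━━━━━━━━━━━━━━━━━━━━━━


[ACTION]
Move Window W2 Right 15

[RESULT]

┃ ┃max_connections = /var/log    ░┃
┃ ┃                              ░┃
┃ ┃[database]                    ░┃
┃ ┃# database configuration      ░┃
┃ ┃interval = 30                 ░┃
┃ ┃log_level = 60                ░┃
┃a┃host = 4                      ░┃
┃ ┃enable_ssl = 60               ░┃
┃ ┃                              ░┃
┃ ┃[logging]                     ░┃
┃ ┃max_retries = 5432            ░┃
┃ ┃host = 8080                   ▼┃
┃#┗━━━━━━━━━━━━━━━━━━━━━━━━━━━━━━━┛
┃# ┗━━━━━━━━━━━━━━━━━━━━━━━━━━┛    
┃# additional setting 17           
┃# additional setting 11           
┗━━━━━━━━━━━━━━━━━━━━━━━━━━━━━━━━━━


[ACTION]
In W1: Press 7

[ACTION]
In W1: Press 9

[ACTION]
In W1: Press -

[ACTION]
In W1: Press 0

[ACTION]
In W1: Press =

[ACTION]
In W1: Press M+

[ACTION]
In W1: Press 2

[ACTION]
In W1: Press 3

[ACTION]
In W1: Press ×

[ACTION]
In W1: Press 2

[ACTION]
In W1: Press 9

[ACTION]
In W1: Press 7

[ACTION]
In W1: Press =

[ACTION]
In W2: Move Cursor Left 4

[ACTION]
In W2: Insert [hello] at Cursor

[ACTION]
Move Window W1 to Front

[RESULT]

┃ ┃max_connections = /var/log    ░┃
┃ ┃                              ░┃
┃ ┃┏━━━━━━━━━━━━━━━━━━━━━━━━━━┓  ░┃
┃ ┃┃ Calculator               ┃  ░┃
┃ ┃┠──────────────────────────┨  ░┃
┃ ┃┃                   2353131┃  ░┃
┃a┃┃┌───┬───┬───┬───┐         ┃  ░┃
┃ ┃┃│ 7 │ 8 │ 9 │ ÷ │         ┃  ░┃
┃ ┃┃├───┼───┼───┼───┤         ┃  ░┃
┃ ┃┃│ 4 │ 5 │ 6 │ × │         ┃  ░┃
┃ ┃┃├───┼───┼───┼───┤         ┃  ░┃
┃ ┃┃│ 1 │ 2 │ 3 │ - │         ┃  ▼┃
┃#┗┃└───┴───┴───┴───┘         ┃━━━┛
┃# ┗━━━━━━━━━━━━━━━━━━━━━━━━━━┛    
┃# additional setting 17           
┃# additional setting 11           
┗━━━━━━━━━━━━━━━━━━━━━━━━━━━━━━━━━━


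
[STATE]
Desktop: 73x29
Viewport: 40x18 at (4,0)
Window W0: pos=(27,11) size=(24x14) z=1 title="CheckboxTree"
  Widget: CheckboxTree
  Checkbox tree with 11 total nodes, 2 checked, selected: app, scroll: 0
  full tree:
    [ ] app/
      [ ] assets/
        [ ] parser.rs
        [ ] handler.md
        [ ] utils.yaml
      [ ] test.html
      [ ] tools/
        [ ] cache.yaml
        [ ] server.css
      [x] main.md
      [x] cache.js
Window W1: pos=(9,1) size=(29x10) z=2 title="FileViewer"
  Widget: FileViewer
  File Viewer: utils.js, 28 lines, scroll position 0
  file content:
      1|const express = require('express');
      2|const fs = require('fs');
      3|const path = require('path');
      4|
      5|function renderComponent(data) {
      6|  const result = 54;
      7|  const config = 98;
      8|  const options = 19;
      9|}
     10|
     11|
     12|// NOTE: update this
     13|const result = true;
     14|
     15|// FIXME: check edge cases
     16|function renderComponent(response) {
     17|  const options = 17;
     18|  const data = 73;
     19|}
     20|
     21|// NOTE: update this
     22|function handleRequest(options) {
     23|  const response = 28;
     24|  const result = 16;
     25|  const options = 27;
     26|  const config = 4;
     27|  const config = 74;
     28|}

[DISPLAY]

                                        
     ┏━━━━━━━━━━━━━━━━━━━━━━━━━━━┓      
     ┃ FileViewer                ┃      
     ┠───────────────────────────┨      
     ┃const express = require('e▲┃      
     ┃const fs = require('fs'); █┃      
     ┃const path = require('path░┃      
     ┃                          ░┃      
     ┃function renderComponent(d░┃      
     ┃  const result = 54;      ▼┃      
     ┗━━━━━━━━━━━━━━━━━━━━━━━━━━━┛      
                       ┏━━━━━━━━━━━━━━━━
                       ┃ CheckboxTree   
                       ┠────────────────
                       ┃>[-] app/       
                       ┃   [ ] assets/  
                       ┃     [ ] parser.
                       ┃     [ ] handler


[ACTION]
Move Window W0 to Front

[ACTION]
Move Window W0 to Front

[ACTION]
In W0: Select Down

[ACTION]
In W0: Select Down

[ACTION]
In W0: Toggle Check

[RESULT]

                                        
     ┏━━━━━━━━━━━━━━━━━━━━━━━━━━━┓      
     ┃ FileViewer                ┃      
     ┠───────────────────────────┨      
     ┃const express = require('e▲┃      
     ┃const fs = require('fs'); █┃      
     ┃const path = require('path░┃      
     ┃                          ░┃      
     ┃function renderComponent(d░┃      
     ┃  const result = 54;      ▼┃      
     ┗━━━━━━━━━━━━━━━━━━━━━━━━━━━┛      
                       ┏━━━━━━━━━━━━━━━━
                       ┃ CheckboxTree   
                       ┠────────────────
                       ┃ [-] app/       
                       ┃   [-] assets/  
                       ┃>    [x] parser.
                       ┃     [ ] handler


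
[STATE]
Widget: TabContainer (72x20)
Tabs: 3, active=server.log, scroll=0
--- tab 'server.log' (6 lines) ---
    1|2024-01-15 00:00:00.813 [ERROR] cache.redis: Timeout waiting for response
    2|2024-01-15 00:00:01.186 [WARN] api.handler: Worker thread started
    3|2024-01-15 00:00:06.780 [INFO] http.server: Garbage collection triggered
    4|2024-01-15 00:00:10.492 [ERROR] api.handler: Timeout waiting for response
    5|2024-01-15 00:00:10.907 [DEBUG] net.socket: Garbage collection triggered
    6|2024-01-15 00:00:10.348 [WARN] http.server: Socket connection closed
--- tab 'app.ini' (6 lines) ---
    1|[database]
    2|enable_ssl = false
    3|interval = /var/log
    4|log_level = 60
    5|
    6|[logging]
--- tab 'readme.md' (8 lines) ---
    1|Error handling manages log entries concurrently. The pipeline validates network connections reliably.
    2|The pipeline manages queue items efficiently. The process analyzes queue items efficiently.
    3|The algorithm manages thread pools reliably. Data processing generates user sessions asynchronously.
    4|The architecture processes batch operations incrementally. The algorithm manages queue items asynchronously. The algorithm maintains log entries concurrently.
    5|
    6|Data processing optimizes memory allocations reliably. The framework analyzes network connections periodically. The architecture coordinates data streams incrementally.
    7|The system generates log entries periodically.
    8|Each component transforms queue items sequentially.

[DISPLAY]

[server.log]│ app.ini │ readme.md                                       
────────────────────────────────────────────────────────────────────────
2024-01-15 00:00:00.813 [ERROR] cache.redis: Timeout waiting for respons
2024-01-15 00:00:01.186 [WARN] api.handler: Worker thread started       
2024-01-15 00:00:06.780 [INFO] http.server: Garbage collection triggered
2024-01-15 00:00:10.492 [ERROR] api.handler: Timeout waiting for respons
2024-01-15 00:00:10.907 [DEBUG] net.socket: Garbage collection triggered
2024-01-15 00:00:10.348 [WARN] http.server: Socket connection closed    
                                                                        
                                                                        
                                                                        
                                                                        
                                                                        
                                                                        
                                                                        
                                                                        
                                                                        
                                                                        
                                                                        
                                                                        


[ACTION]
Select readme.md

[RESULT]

 server.log │ app.ini │[readme.md]                                      
────────────────────────────────────────────────────────────────────────
Error handling manages log entries concurrently. The pipeline validates 
The pipeline manages queue items efficiently. The process analyzes queue
The algorithm manages thread pools reliably. Data processing generates u
The architecture processes batch operations incrementally. The algorithm
                                                                        
Data processing optimizes memory allocations reliably. The framework ana
The system generates log entries periodically.                          
Each component transforms queue items sequentially.                     
                                                                        
                                                                        
                                                                        
                                                                        
                                                                        
                                                                        
                                                                        
                                                                        
                                                                        
                                                                        


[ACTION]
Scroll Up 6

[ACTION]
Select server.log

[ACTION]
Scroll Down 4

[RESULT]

[server.log]│ app.ini │ readme.md                                       
────────────────────────────────────────────────────────────────────────
2024-01-15 00:00:10.907 [DEBUG] net.socket: Garbage collection triggered
2024-01-15 00:00:10.348 [WARN] http.server: Socket connection closed    
                                                                        
                                                                        
                                                                        
                                                                        
                                                                        
                                                                        
                                                                        
                                                                        
                                                                        
                                                                        
                                                                        
                                                                        
                                                                        
                                                                        
                                                                        
                                                                        


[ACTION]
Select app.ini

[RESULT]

 server.log │[app.ini]│ readme.md                                       
────────────────────────────────────────────────────────────────────────
[database]                                                              
enable_ssl = false                                                      
interval = /var/log                                                     
log_level = 60                                                          
                                                                        
[logging]                                                               
                                                                        
                                                                        
                                                                        
                                                                        
                                                                        
                                                                        
                                                                        
                                                                        
                                                                        
                                                                        
                                                                        
                                                                        


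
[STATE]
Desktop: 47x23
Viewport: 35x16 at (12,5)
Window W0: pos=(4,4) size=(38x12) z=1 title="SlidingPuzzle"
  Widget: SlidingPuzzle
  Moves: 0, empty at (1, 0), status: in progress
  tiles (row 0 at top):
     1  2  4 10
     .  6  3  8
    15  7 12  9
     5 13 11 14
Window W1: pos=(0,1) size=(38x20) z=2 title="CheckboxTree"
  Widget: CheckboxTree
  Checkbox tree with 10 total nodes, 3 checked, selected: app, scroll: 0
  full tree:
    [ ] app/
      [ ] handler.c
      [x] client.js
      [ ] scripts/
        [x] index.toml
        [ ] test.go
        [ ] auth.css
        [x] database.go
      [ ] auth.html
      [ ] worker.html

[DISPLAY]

ler.c                    ┃   ┃     
nt.js                    ┃───┨     
pts/                     ┃   ┃     
dex.toml                 ┃   ┃     
st.go                    ┃   ┃     
th.css                   ┃   ┃     
tabase.go                ┃   ┃     
.html                    ┃   ┃     
er.html                  ┃   ┃     
                         ┃   ┃     
                         ┃━━━┛     
                         ┃         
                         ┃         
                         ┃         
                         ┃         
━━━━━━━━━━━━━━━━━━━━━━━━━┛         


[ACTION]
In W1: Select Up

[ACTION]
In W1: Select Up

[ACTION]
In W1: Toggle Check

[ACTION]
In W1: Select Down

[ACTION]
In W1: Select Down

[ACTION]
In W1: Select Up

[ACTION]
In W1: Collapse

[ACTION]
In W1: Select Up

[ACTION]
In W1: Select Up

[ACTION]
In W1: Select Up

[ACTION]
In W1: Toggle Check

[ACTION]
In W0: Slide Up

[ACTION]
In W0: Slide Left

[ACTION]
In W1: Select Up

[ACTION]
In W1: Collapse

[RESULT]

                         ┃   ┃     
                         ┃───┨     
                         ┃   ┃     
                         ┃   ┃     
                         ┃   ┃     
                         ┃   ┃     
                         ┃   ┃     
                         ┃   ┃     
                         ┃   ┃     
                         ┃   ┃     
                         ┃━━━┛     
                         ┃         
                         ┃         
                         ┃         
                         ┃         
━━━━━━━━━━━━━━━━━━━━━━━━━┛         


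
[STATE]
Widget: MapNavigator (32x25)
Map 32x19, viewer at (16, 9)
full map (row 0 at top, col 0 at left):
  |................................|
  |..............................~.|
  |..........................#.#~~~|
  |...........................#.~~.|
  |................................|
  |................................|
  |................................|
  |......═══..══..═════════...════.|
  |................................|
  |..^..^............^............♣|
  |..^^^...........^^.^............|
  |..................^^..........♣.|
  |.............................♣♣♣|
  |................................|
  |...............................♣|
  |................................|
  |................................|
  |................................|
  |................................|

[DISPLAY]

                                
                                
                                
................................
..............................~.
..........................#.#~~~
...........................#.~~.
................................
................................
................................
......═══..══..═════════...════.
................................
..^..^..........@.^............♣
..^^^...........^^.^............
..................^^..........♣.
.............................♣♣♣
................................
...............................♣
................................
................................
................................
................................
                                
                                
                                


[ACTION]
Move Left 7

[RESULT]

                                
                                
                                
       .........................
       .........................
       .........................
       .........................
       .........................
       .........................
       .........................
       ......═══..══..═════════.
       .........................
       ..^..^...@........^......
       ..^^^...........^^.^.....
       ..................^^.....
       .........................
       .........................
       .........................
       .........................
       .........................
       .........................
       .........................
                                
                                
                                


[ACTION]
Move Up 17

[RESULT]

                                
                                
                                
                                
                                
                                
                                
                                
                                
                                
                                
                                
       .........@...............
       .........................
       .........................
       .........................
       .........................
       .........................
       .........................
       ......═══..══..═════════.
       .........................
       ..^..^............^......
       ..^^^...........^^.^.....
       ..................^^.....
       .........................


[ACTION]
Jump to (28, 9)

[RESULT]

                                
                                
                                
....................            
..................~.            
..............#.#~~~            
...............#.~~.            
....................            
....................            
....................            
═..═════════...════.            
....................            
......^.........@..♣            
....^^.^............            
......^^..........♣.            
.................♣♣♣            
....................            
...................♣            
....................            
....................            
....................            
....................            
                                
                                
                                


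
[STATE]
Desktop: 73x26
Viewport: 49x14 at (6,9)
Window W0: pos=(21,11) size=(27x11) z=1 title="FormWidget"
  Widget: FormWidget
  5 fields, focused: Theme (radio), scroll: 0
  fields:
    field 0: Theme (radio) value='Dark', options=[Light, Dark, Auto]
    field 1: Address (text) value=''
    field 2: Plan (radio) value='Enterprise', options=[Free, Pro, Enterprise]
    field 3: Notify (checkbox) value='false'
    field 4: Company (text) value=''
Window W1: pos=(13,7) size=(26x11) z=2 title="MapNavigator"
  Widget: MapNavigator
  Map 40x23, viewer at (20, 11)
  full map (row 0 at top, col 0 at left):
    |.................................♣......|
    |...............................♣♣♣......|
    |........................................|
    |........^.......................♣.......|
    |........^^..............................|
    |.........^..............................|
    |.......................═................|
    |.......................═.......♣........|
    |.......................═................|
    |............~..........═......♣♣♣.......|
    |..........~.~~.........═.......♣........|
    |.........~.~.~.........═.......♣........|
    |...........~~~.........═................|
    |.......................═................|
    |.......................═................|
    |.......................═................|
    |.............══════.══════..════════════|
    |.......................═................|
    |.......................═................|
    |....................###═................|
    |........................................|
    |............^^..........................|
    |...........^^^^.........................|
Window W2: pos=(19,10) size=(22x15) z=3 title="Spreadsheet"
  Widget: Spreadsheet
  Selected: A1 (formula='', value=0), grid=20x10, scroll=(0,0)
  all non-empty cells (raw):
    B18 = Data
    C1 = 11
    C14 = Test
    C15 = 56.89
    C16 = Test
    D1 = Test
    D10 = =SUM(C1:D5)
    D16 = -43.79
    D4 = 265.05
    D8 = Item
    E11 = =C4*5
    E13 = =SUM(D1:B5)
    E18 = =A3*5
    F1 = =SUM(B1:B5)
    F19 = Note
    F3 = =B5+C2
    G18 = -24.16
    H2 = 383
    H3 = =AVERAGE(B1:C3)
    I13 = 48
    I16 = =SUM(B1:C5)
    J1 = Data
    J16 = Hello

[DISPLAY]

       ┠────────────────────────┨                
       ┃.....┏━━━━━━━━━━━━━━━━━━━━┓              
       ┃....~┃ Spreadsheet        ┃━━━━━━┓       
       ┃..~.~┠────────────────────┨      ┃       
       ┃.~.~.┃A1:                 ┃──────┨       
       ┃...~~┃       A       B    ┃ight  ┃       
       ┃.....┃--------------------┃     ]┃       
       ┃.....┃  1      [0]       0┃ree  (┃       
       ┗━━━━━┃  2        0       0┃      ┃       
             ┃  3        0       0┃     ]┃       
             ┃  4        0       0┃      ┃       
             ┃  5        0       0┃      ┃       
             ┃  6        0       0┃━━━━━━┛       
             ┃  7        0       0┃              


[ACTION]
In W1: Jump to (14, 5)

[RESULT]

       ┠────────────────────────┨                
       ┃.....┏━━━━━━━━━━━━━━━━━━━━┓              
       ┃.....┃ Spreadsheet        ┃━━━━━━┓       
       ┃.....┠────────────────────┨      ┃       
       ┃.....┃A1:                 ┃──────┨       
       ┃.....┃       A       B    ┃ight  ┃       
       ┃.....┃--------------------┃     ]┃       
       ┃.....┃  1      [0]       0┃ree  (┃       
       ┗━━━━━┃  2        0       0┃      ┃       
             ┃  3        0       0┃     ]┃       
             ┃  4        0       0┃      ┃       
             ┃  5        0       0┃      ┃       
             ┃  6        0       0┃━━━━━━┛       
             ┃  7        0       0┃              


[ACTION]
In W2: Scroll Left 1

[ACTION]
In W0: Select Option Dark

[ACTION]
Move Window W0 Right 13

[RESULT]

       ┠────────────────────────┨                
       ┃.....┏━━━━━━━━━━━━━━━━━━━━┓              
       ┃.....┃ Spreadsheet        ┃━━━━━━━━━━━━━━
       ┃.....┠────────────────────┨idget         
       ┃.....┃A1:                 ┃──────────────
       ┃.....┃       A       B    ┃e:      ( ) Li
       ┃.....┃--------------------┃ess:    [     
       ┃.....┃  1      [0]       0┃:       ( ) Fr
       ┗━━━━━┃  2        0       0┃fy:     [ ]   
             ┃  3        0       0┃any:    [     
             ┃  4        0       0┃              
             ┃  5        0       0┃              
             ┃  6        0       0┃━━━━━━━━━━━━━━
             ┃  7        0       0┃              
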